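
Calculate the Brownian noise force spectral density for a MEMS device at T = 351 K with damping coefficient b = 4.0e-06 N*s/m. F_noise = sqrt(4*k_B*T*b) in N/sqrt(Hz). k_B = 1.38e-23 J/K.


Step 1: Compute 4 * k_B * T * b
= 4 * 1.38e-23 * 351 * 4.0e-06
= 7.7501e-26 N^2/Hz
Step 2: F_noise = sqrt(7.7501e-26)
F_noise = 2.78e-13 N/sqrt(Hz)


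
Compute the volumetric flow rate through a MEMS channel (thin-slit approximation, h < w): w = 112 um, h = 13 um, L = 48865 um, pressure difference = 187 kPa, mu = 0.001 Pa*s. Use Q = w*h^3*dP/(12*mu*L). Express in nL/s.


Step 1: Convert all dimensions to SI (meters).
w = 112e-6 m, h = 13e-6 m, L = 48865e-6 m, dP = 187e3 Pa
Step 2: Q = w * h^3 * dP / (12 * mu * L)
Q = 112e-6 * (13e-6)^3 * 187e3 / (12 * 0.001 * 48865e-6) = 7.847124e-11 m^3/s
Step 3: Convert Q from m^3/s to nL/s (1 m^3 = 1e12 nL, so multiply by 1e12).
Q = 78.471 nL/s


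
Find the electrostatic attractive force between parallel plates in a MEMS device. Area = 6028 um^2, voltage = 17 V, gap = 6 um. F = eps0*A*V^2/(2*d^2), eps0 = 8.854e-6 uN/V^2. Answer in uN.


Step 1: Identify parameters.
eps0 = 8.854e-6 uN/V^2, A = 6028 um^2, V = 17 V, d = 6 um
Step 2: Compute V^2 = 17^2 = 289
Step 3: Compute d^2 = 6^2 = 36
Step 4: F = 0.5 * 8.854e-6 * 6028 * 289 / 36
F = 0.214 uN


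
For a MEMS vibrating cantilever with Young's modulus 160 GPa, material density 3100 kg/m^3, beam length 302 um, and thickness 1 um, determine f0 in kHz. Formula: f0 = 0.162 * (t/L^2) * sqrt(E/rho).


Step 1: Convert units to SI.
t_SI = 1e-6 m, L_SI = 302e-6 m
Step 2: Calculate sqrt(E/rho).
sqrt(160e9 / 3100) = 7184.21 m/s
Step 3: Compute f0.
f0 = 0.162 * 1e-6 / (302e-6)^2 * 7184.21 = 12760.9 Hz = 12.76 kHz


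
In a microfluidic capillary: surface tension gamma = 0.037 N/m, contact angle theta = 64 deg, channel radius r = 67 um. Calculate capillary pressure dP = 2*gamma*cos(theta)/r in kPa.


Step 1: cos(64 deg) = 0.4384
Step 2: Convert r to m: r = 67e-6 m
Step 3: dP = 2 * 0.037 * 0.4384 / 67e-6 = 484.2 Pa
Step 4: Convert Pa to kPa (divide by 1000).
dP = 0.48 kPa


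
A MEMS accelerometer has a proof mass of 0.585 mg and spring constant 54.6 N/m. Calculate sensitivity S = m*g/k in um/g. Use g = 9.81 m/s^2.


Step 1: Convert mass: m = 0.585 mg = 5.85e-07 kg
Step 2: S = m * g / k = 5.85e-07 * 9.81 / 54.6
Step 3: S = 1.05e-07 m/g
Step 4: Convert to um/g: S = 0.105 um/g


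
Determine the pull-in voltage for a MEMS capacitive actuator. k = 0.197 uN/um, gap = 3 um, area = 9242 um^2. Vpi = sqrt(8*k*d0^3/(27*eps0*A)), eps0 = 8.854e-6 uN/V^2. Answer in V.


Step 1: Compute numerator: 8 * k * d0^3 = 8 * 0.197 * 3^3 = 42.552
Step 2: Compute denominator: 27 * eps0 * A = 27 * 8.854e-6 * 9242 = 2.209374
Step 3: Vpi = sqrt(42.552 / 2.209374)
Vpi = 4.39 V


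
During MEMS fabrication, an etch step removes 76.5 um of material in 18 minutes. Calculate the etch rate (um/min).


Step 1: Etch rate = depth / time
Step 2: rate = 76.5 / 18
rate = 4.25 um/min


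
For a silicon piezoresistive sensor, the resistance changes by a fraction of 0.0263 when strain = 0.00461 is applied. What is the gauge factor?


Step 1: Identify values.
dR/R = 0.0263, strain = 0.00461
Step 2: GF = (dR/R) / strain = 0.0263 / 0.00461
GF = 5.7


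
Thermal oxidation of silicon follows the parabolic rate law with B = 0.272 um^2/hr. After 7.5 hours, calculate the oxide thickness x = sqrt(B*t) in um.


Step 1: Compute B*t = 0.272 * 7.5 = 2.04
Step 2: x = sqrt(2.04)
x = 1.428 um


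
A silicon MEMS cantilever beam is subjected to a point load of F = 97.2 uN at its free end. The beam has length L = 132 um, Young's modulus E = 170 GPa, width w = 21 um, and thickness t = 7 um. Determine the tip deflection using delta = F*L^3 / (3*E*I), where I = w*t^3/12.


Step 1: Calculate the second moment of area.
I = w * t^3 / 12 = 21 * 7^3 / 12 = 600.25 um^4
Step 2: Convert E to consistent units (1 GPa = 1000 uN/um^2).
E = 170 GPa = 170000 uN/um^2
Step 3: Calculate tip deflection.
delta = F * L^3 / (3 * E * I)
delta = 97.2 * 132^3 / (3 * 170000 * 600.25)
delta = 0.7303 um


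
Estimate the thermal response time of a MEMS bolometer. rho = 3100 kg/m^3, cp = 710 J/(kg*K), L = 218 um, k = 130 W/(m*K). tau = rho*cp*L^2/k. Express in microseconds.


Step 1: Convert L to m: L = 218e-6 m
Step 2: L^2 = (218e-6)^2 = 4.7524e-08 m^2
Step 3: tau = 3100 * 710 * 4.7524e-08 / 130 = 8.0461788e-04 s
Step 4: Convert to microseconds (multiply by 1e6).
tau = 804.618 us


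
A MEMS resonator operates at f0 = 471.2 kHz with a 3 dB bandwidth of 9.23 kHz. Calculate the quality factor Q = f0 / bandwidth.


Step 1: Q = f0 / bandwidth
Step 2: Q = 471.2 / 9.23
Q = 51.1


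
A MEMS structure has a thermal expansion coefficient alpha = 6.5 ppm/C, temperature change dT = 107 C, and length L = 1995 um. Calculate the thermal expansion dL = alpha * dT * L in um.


Step 1: Convert CTE: alpha = 6.5 ppm/C = 6.5e-6 /C
Step 2: dL = 6.5e-6 * 107 * 1995
dL = 1.3875 um


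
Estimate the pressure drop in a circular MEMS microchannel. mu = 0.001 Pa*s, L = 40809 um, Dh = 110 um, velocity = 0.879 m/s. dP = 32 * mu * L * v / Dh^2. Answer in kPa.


Step 1: Convert to SI: L = 40809e-6 m, Dh = 110e-6 m
Step 2: dP = 32 * 0.001 * 40809e-6 * 0.879 / (110e-6)^2
Step 3: dP = 94865.75 Pa
Step 4: Convert to kPa: dP = 94.87 kPa


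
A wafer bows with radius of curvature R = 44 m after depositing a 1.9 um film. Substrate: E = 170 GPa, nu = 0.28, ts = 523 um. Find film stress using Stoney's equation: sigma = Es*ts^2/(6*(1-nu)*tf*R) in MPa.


Step 1: Compute numerator: Es * ts^2 = 170 * 523^2 = 46499930 (GPa*um^2)
Step 2: Compute denominator (R in um): 6*(1-nu)*tf*R = 6*0.72*1.9*44e6 = 361152000.0 (um^2)
Step 3: sigma (GPa) = 46499930 / 361152000.0 = 1.28754e-01 GPa
Step 4: Convert to MPa (x1000): sigma = 128.8 MPa


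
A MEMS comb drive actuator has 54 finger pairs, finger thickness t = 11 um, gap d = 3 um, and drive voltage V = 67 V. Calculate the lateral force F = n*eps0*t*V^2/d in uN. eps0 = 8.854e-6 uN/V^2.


Step 1: Parameters: n=54, eps0=8.854e-6 uN/V^2, t=11 um, V=67 V, d=3 um
Step 2: V^2 = 4489
Step 3: F = 54 * 8.854e-6 * 11 * 4489 / 3
F = 7.87 uN


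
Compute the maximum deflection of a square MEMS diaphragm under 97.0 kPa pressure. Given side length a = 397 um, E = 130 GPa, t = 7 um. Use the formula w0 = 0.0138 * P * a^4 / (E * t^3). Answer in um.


Step 1: Convert pressure to compatible units (E is in GPa, so P in GPa).
P = 97.0 kPa = 97.0e-6 GPa
Step 2: Compute numerator: 0.0138 * P * a^4.
a^4 = 397^4 = 24840596881
numerator = 0.0138 * 97.0e-6 * 24840596881 = 3.32516e+04
Step 3: Compute denominator: E * t^3 = 130 * 7^3 = 44590
Step 4: w0 = numerator / denominator = 3.32516e+04 / 44590 = 0.7457 um


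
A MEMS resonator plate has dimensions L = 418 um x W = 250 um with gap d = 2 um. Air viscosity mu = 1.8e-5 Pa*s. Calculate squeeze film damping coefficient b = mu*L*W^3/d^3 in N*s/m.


Step 1: Convert to SI.
L = 418e-6 m, W = 250e-6 m, d = 2e-6 m
Step 2: W^3 = (250e-6)^3 = 1.56e-11 m^3
Step 3: d^3 = (2e-6)^3 = 8.00e-18 m^3
Step 4: b = 1.8e-5 * 418e-6 * 1.56e-11 / 8.00e-18
b = 1.47e-02 N*s/m


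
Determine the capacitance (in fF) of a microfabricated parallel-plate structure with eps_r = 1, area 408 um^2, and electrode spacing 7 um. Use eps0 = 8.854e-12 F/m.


Step 1: Convert area to m^2: A = 408e-12 m^2
Step 2: Convert gap to m: d = 7e-6 m
Step 3: C = eps0 * eps_r * A / d
C = 8.854e-12 * 1 * 408e-12 / 7e-6
Step 4: Convert to fF (multiply by 1e15).
C = 0.52 fF


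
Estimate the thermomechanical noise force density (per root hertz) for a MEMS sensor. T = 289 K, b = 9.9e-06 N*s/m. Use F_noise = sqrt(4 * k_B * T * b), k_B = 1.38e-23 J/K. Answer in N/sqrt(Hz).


Step 1: Compute 4 * k_B * T * b
= 4 * 1.38e-23 * 289 * 9.9e-06
= 1.5793e-25 N^2/Hz
Step 2: F_noise = sqrt(1.5793e-25)
F_noise = 3.97e-13 N/sqrt(Hz)


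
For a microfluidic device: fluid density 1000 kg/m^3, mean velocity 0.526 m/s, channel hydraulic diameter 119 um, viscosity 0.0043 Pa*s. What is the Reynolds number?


Step 1: Convert Dh to meters: Dh = 119e-6 m
Step 2: Re = rho * v * Dh / mu
Re = 1000 * 0.526 * 119e-6 / 0.0043
Re = 14.557


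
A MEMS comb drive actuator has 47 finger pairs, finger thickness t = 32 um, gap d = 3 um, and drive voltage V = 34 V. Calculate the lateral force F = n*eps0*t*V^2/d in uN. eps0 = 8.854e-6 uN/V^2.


Step 1: Parameters: n=47, eps0=8.854e-6 uN/V^2, t=32 um, V=34 V, d=3 um
Step 2: V^2 = 1156
Step 3: F = 47 * 8.854e-6 * 32 * 1156 / 3
F = 5.131 uN


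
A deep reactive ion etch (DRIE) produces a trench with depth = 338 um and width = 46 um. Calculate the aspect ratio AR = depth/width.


Step 1: AR = depth / width
Step 2: AR = 338 / 46
AR = 7.3


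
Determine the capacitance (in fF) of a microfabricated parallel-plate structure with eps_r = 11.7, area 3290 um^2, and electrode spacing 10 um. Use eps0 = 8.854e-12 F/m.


Step 1: Convert area to m^2: A = 3290e-12 m^2
Step 2: Convert gap to m: d = 10e-6 m
Step 3: C = eps0 * eps_r * A / d
C = 8.854e-12 * 11.7 * 3290e-12 / 10e-6
Step 4: Convert to fF (multiply by 1e15).
C = 34.08 fF


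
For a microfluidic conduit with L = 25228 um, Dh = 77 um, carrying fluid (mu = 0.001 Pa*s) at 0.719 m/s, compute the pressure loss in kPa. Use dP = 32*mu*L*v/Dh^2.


Step 1: Convert to SI: L = 25228e-6 m, Dh = 77e-6 m
Step 2: dP = 32 * 0.001 * 25228e-6 * 0.719 / (77e-6)^2
Step 3: dP = 97899.45 Pa
Step 4: Convert to kPa: dP = 97.9 kPa


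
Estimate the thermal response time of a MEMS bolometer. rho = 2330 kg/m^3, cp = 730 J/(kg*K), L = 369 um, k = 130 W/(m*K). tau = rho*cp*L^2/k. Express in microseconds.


Step 1: Convert L to m: L = 369e-6 m
Step 2: L^2 = (369e-6)^2 = 1.36161e-07 m^2
Step 3: tau = 2330 * 730 * 1.36161e-07 / 130 = 1.7815096e-03 s
Step 4: Convert to microseconds (multiply by 1e6).
tau = 1781.51 us


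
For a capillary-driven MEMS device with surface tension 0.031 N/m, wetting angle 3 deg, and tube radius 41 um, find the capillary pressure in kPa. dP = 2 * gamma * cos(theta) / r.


Step 1: cos(3 deg) = 0.9986
Step 2: Convert r to m: r = 41e-6 m
Step 3: dP = 2 * 0.031 * 0.9986 / 41e-6 = 1510.1 Pa
Step 4: Convert Pa to kPa (divide by 1000).
dP = 1.51 kPa


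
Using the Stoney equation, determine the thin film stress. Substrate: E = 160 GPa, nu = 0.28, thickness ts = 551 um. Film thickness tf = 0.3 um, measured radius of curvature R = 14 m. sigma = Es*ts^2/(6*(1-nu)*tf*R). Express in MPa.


Step 1: Compute numerator: Es * ts^2 = 160 * 551^2 = 48576160 (GPa*um^2)
Step 2: Compute denominator (R in um): 6*(1-nu)*tf*R = 6*0.72*0.3*14e6 = 18144000.0 (um^2)
Step 3: sigma (GPa) = 48576160 / 18144000.0 = 2.677257e+00 GPa
Step 4: Convert to MPa (x1000): sigma = 2677.3 MPa


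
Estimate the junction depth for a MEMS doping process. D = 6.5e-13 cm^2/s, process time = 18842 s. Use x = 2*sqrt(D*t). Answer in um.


Step 1: Compute D*t = 6.5e-13 * 18842 = 1.22473e-08 cm^2
Step 2: sqrt(D*t) = 1.10668e-04 cm
Step 3: x = 2 * 1.10668e-04 cm = 2.21336e-04 cm
Step 4: Convert to um (1 cm = 1e4 um): x = 2.213 um


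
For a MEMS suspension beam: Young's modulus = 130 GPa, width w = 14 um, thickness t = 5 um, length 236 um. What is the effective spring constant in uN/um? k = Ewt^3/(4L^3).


Step 1: Convert E to consistent units (1 GPa = 1000 uN/um^2).
E = 130 GPa = 130000 uN/um^2
Step 2: Compute t^3 = 5^3 = 125
Step 3: Compute L^3 = 236^3 = 13144256
Step 4: k = 130000 * 14 * 125 / (4 * 13144256)
k = 4.327 uN/um


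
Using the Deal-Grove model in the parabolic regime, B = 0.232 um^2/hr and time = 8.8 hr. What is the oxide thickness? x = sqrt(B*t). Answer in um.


Step 1: Compute B*t = 0.232 * 8.8 = 2.0416
Step 2: x = sqrt(2.0416)
x = 1.429 um


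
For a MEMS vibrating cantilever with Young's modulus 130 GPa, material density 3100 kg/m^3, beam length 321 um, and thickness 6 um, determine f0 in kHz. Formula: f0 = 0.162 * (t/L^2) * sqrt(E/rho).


Step 1: Convert units to SI.
t_SI = 6e-6 m, L_SI = 321e-6 m
Step 2: Calculate sqrt(E/rho).
sqrt(130e9 / 3100) = 6475.76 m/s
Step 3: Compute f0.
f0 = 0.162 * 6e-6 / (321e-6)^2 * 6475.76 = 61086.7 Hz = 61.09 kHz


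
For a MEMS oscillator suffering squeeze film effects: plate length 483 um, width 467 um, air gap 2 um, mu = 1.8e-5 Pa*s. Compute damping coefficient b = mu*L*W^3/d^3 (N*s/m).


Step 1: Convert to SI.
L = 483e-6 m, W = 467e-6 m, d = 2e-6 m
Step 2: W^3 = (467e-6)^3 = 1.02e-10 m^3
Step 3: d^3 = (2e-6)^3 = 8.00e-18 m^3
Step 4: b = 1.8e-5 * 483e-6 * 1.02e-10 / 8.00e-18
b = 1.11e-01 N*s/m


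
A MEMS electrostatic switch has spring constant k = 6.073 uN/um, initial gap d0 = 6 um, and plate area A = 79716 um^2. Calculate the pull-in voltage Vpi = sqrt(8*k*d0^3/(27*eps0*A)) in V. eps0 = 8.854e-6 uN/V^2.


Step 1: Compute numerator: 8 * k * d0^3 = 8 * 6.073 * 6^3 = 10494.144
Step 2: Compute denominator: 27 * eps0 * A = 27 * 8.854e-6 * 79716 = 19.056748
Step 3: Vpi = sqrt(10494.144 / 19.056748)
Vpi = 23.47 V


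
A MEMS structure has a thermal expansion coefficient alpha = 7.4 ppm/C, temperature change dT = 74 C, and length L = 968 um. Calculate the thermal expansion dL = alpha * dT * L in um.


Step 1: Convert CTE: alpha = 7.4 ppm/C = 7.4e-6 /C
Step 2: dL = 7.4e-6 * 74 * 968
dL = 0.5301 um


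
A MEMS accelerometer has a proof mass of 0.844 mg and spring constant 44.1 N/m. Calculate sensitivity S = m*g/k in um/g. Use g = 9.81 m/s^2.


Step 1: Convert mass: m = 0.844 mg = 8.44e-07 kg
Step 2: S = m * g / k = 8.44e-07 * 9.81 / 44.1
Step 3: S = 1.88e-07 m/g
Step 4: Convert to um/g: S = 0.188 um/g


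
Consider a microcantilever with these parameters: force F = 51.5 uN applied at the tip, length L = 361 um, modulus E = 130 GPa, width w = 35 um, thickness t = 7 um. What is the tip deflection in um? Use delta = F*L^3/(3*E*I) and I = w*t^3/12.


Step 1: Calculate the second moment of area.
I = w * t^3 / 12 = 35 * 7^3 / 12 = 1000.4167 um^4
Step 2: Convert E to consistent units (1 GPa = 1000 uN/um^2).
E = 130 GPa = 130000 uN/um^2
Step 3: Calculate tip deflection.
delta = F * L^3 / (3 * E * I)
delta = 51.5 * 361^3 / (3 * 130000 * 1000.4167)
delta = 6.2099 um


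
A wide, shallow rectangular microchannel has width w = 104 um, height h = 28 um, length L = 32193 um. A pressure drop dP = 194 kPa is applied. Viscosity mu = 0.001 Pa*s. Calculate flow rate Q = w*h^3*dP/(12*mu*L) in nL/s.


Step 1: Convert all dimensions to SI (meters).
w = 104e-6 m, h = 28e-6 m, L = 32193e-6 m, dP = 194e3 Pa
Step 2: Q = w * h^3 * dP / (12 * mu * L)
Q = 104e-6 * (28e-6)^3 * 194e3 / (12 * 0.001 * 32193e-6) = 1.14648e-09 m^3/s
Step 3: Convert Q from m^3/s to nL/s (1 m^3 = 1e12 nL, so multiply by 1e12).
Q = 1146.48 nL/s


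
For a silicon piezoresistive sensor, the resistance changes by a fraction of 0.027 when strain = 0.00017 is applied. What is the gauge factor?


Step 1: Identify values.
dR/R = 0.027, strain = 0.00017
Step 2: GF = (dR/R) / strain = 0.027 / 0.00017
GF = 158.8


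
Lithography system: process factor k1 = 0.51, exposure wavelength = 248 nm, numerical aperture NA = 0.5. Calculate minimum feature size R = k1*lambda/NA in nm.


Step 1: Identify values: k1 = 0.51, lambda = 248 nm, NA = 0.5
Step 2: R = k1 * lambda / NA
R = 0.51 * 248 / 0.5
R = 253.0 nm


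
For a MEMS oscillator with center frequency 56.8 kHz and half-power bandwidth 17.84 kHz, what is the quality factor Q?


Step 1: Q = f0 / bandwidth
Step 2: Q = 56.8 / 17.84
Q = 3.2


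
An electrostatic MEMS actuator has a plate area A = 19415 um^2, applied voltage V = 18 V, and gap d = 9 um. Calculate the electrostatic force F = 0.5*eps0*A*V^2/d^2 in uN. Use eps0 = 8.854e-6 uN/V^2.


Step 1: Identify parameters.
eps0 = 8.854e-6 uN/V^2, A = 19415 um^2, V = 18 V, d = 9 um
Step 2: Compute V^2 = 18^2 = 324
Step 3: Compute d^2 = 9^2 = 81
Step 4: F = 0.5 * 8.854e-6 * 19415 * 324 / 81
F = 0.344 uN


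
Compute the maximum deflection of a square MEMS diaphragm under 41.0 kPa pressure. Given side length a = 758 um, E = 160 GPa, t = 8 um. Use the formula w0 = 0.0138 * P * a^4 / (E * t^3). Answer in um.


Step 1: Convert pressure to compatible units (E is in GPa, so P in GPa).
P = 41.0 kPa = 41.0e-6 GPa
Step 2: Compute numerator: 0.0138 * P * a^4.
a^4 = 758^4 = 330123790096
numerator = 0.0138 * 41.0e-6 * 330123790096 = 1.86784e+05
Step 3: Compute denominator: E * t^3 = 160 * 8^3 = 81920
Step 4: w0 = numerator / denominator = 1.86784e+05 / 81920 = 2.2801 um


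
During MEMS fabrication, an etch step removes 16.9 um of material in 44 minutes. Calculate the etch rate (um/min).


Step 1: Etch rate = depth / time
Step 2: rate = 16.9 / 44
rate = 0.384 um/min


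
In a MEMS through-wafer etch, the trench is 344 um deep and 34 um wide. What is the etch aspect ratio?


Step 1: AR = depth / width
Step 2: AR = 344 / 34
AR = 10.1


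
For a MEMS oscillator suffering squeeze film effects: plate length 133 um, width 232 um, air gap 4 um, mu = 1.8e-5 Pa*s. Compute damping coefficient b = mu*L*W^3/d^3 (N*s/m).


Step 1: Convert to SI.
L = 133e-6 m, W = 232e-6 m, d = 4e-6 m
Step 2: W^3 = (232e-6)^3 = 1.25e-11 m^3
Step 3: d^3 = (4e-6)^3 = 6.40e-17 m^3
Step 4: b = 1.8e-5 * 133e-6 * 1.25e-11 / 6.40e-17
b = 4.67e-04 N*s/m


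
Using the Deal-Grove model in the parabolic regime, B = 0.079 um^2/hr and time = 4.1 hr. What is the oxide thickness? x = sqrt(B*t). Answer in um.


Step 1: Compute B*t = 0.079 * 4.1 = 0.3239
Step 2: x = sqrt(0.3239)
x = 0.569 um


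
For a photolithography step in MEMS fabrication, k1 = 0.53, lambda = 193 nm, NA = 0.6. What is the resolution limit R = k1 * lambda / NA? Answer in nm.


Step 1: Identify values: k1 = 0.53, lambda = 193 nm, NA = 0.6
Step 2: R = k1 * lambda / NA
R = 0.53 * 193 / 0.6
R = 170.5 nm


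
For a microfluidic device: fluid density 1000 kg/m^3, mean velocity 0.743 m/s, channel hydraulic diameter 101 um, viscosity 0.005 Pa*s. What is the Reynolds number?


Step 1: Convert Dh to meters: Dh = 101e-6 m
Step 2: Re = rho * v * Dh / mu
Re = 1000 * 0.743 * 101e-6 / 0.005
Re = 15.009


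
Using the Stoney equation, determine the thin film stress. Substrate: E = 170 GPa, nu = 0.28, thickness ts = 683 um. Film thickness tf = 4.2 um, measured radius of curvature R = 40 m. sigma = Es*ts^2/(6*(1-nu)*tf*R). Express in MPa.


Step 1: Compute numerator: Es * ts^2 = 170 * 683^2 = 79303130 (GPa*um^2)
Step 2: Compute denominator (R in um): 6*(1-nu)*tf*R = 6*0.72*4.2*40e6 = 725760000.0 (um^2)
Step 3: sigma (GPa) = 79303130 / 725760000.0 = 1.09269e-01 GPa
Step 4: Convert to MPa (x1000): sigma = 109.3 MPa


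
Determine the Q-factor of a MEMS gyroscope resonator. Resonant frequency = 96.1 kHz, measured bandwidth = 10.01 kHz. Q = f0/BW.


Step 1: Q = f0 / bandwidth
Step 2: Q = 96.1 / 10.01
Q = 9.6


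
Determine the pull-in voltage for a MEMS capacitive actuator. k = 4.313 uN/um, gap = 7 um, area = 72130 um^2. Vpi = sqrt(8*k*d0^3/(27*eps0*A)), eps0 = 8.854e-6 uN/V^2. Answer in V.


Step 1: Compute numerator: 8 * k * d0^3 = 8 * 4.313 * 7^3 = 11834.872
Step 2: Compute denominator: 27 * eps0 * A = 27 * 8.854e-6 * 72130 = 17.243254
Step 3: Vpi = sqrt(11834.872 / 17.243254)
Vpi = 26.2 V


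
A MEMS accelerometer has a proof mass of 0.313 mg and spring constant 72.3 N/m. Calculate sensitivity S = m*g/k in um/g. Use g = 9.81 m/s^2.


Step 1: Convert mass: m = 0.313 mg = 3.13e-07 kg
Step 2: S = m * g / k = 3.13e-07 * 9.81 / 72.3
Step 3: S = 4.25e-08 m/g
Step 4: Convert to um/g: S = 0.042 um/g


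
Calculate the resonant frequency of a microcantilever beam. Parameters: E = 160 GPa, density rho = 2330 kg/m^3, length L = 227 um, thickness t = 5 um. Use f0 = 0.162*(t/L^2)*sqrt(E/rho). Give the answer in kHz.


Step 1: Convert units to SI.
t_SI = 5e-6 m, L_SI = 227e-6 m
Step 2: Calculate sqrt(E/rho).
sqrt(160e9 / 2330) = 8286.71 m/s
Step 3: Compute f0.
f0 = 0.162 * 5e-6 / (227e-6)^2 * 8286.71 = 130261.3 Hz = 130.26 kHz


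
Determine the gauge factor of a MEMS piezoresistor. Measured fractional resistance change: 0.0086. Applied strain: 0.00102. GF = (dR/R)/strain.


Step 1: Identify values.
dR/R = 0.0086, strain = 0.00102
Step 2: GF = (dR/R) / strain = 0.0086 / 0.00102
GF = 8.4


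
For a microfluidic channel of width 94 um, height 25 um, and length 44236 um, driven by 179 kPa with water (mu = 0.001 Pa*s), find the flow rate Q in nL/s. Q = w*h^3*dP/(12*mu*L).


Step 1: Convert all dimensions to SI (meters).
w = 94e-6 m, h = 25e-6 m, L = 44236e-6 m, dP = 179e3 Pa
Step 2: Q = w * h^3 * dP / (12 * mu * L)
Q = 94e-6 * (25e-6)^3 * 179e3 / (12 * 0.001 * 44236e-6) = 4.9527204e-10 m^3/s
Step 3: Convert Q from m^3/s to nL/s (1 m^3 = 1e12 nL, so multiply by 1e12).
Q = 495.272 nL/s


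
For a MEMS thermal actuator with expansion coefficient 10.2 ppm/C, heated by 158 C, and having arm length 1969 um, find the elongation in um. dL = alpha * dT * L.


Step 1: Convert CTE: alpha = 10.2 ppm/C = 10.2e-6 /C
Step 2: dL = 10.2e-6 * 158 * 1969
dL = 3.1732 um


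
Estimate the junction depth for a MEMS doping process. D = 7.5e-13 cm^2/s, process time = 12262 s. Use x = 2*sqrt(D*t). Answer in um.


Step 1: Compute D*t = 7.5e-13 * 12262 = 9.1965e-09 cm^2
Step 2: sqrt(D*t) = 9.58984e-05 cm
Step 3: x = 2 * 9.58984e-05 cm = 1.917968e-04 cm
Step 4: Convert to um (1 cm = 1e4 um): x = 1.918 um


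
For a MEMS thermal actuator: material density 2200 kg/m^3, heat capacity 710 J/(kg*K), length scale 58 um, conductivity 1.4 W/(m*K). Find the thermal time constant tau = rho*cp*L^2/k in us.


Step 1: Convert L to m: L = 58e-6 m
Step 2: L^2 = (58e-6)^2 = 3.364e-09 m^2
Step 3: tau = 2200 * 710 * 3.364e-09 / 1.4 = 3.75326286e-03 s
Step 4: Convert to microseconds (multiply by 1e6).
tau = 3753.263 us


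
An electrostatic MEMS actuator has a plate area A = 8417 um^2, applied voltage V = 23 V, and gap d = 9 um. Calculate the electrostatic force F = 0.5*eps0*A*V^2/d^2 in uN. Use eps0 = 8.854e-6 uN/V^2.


Step 1: Identify parameters.
eps0 = 8.854e-6 uN/V^2, A = 8417 um^2, V = 23 V, d = 9 um
Step 2: Compute V^2 = 23^2 = 529
Step 3: Compute d^2 = 9^2 = 81
Step 4: F = 0.5 * 8.854e-6 * 8417 * 529 / 81
F = 0.243 uN


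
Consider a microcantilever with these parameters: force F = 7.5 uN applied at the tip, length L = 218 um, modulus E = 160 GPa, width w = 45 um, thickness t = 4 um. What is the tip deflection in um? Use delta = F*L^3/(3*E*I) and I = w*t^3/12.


Step 1: Calculate the second moment of area.
I = w * t^3 / 12 = 45 * 4^3 / 12 = 240.0 um^4
Step 2: Convert E to consistent units (1 GPa = 1000 uN/um^2).
E = 160 GPa = 160000 uN/um^2
Step 3: Calculate tip deflection.
delta = F * L^3 / (3 * E * I)
delta = 7.5 * 218^3 / (3 * 160000 * 240.0)
delta = 0.6745 um


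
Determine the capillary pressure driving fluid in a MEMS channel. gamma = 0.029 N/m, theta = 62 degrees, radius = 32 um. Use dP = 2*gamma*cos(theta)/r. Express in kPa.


Step 1: cos(62 deg) = 0.4695
Step 2: Convert r to m: r = 32e-6 m
Step 3: dP = 2 * 0.029 * 0.4695 / 32e-6 = 851.0 Pa
Step 4: Convert Pa to kPa (divide by 1000).
dP = 0.85 kPa


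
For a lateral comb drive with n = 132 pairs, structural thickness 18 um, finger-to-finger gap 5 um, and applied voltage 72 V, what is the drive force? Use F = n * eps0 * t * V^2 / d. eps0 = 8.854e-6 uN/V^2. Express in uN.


Step 1: Parameters: n=132, eps0=8.854e-6 uN/V^2, t=18 um, V=72 V, d=5 um
Step 2: V^2 = 5184
Step 3: F = 132 * 8.854e-6 * 18 * 5184 / 5
F = 21.811 uN


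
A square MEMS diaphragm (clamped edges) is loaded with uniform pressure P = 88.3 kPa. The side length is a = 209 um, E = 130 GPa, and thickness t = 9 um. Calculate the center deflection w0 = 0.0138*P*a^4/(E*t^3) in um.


Step 1: Convert pressure to compatible units (E is in GPa, so P in GPa).
P = 88.3 kPa = 88.3e-6 GPa
Step 2: Compute numerator: 0.0138 * P * a^4.
a^4 = 209^4 = 1908029761
numerator = 0.0138 * 88.3e-6 * 1908029761 = 2.325e+03
Step 3: Compute denominator: E * t^3 = 130 * 9^3 = 94770
Step 4: w0 = numerator / denominator = 2.325e+03 / 94770 = 0.0245 um


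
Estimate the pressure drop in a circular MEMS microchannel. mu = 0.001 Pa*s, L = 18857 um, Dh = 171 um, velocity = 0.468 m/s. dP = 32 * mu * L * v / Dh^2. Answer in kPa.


Step 1: Convert to SI: L = 18857e-6 m, Dh = 171e-6 m
Step 2: dP = 32 * 0.001 * 18857e-6 * 0.468 / (171e-6)^2
Step 3: dP = 9657.76 Pa
Step 4: Convert to kPa: dP = 9.66 kPa


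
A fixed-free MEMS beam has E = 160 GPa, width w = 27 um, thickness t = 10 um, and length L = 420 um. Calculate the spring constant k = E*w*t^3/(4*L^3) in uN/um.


Step 1: Convert E to consistent units (1 GPa = 1000 uN/um^2).
E = 160 GPa = 160000 uN/um^2
Step 2: Compute t^3 = 10^3 = 1000
Step 3: Compute L^3 = 420^3 = 74088000
Step 4: k = 160000 * 27 * 1000 / (4 * 74088000)
k = 14.5773 uN/um


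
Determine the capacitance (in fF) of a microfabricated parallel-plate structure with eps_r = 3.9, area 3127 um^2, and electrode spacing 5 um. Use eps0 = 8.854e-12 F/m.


Step 1: Convert area to m^2: A = 3127e-12 m^2
Step 2: Convert gap to m: d = 5e-6 m
Step 3: C = eps0 * eps_r * A / d
C = 8.854e-12 * 3.9 * 3127e-12 / 5e-6
Step 4: Convert to fF (multiply by 1e15).
C = 21.6 fF


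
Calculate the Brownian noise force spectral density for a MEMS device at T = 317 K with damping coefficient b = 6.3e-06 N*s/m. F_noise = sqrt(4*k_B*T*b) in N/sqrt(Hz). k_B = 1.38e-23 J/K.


Step 1: Compute 4 * k_B * T * b
= 4 * 1.38e-23 * 317 * 6.3e-06
= 1.1024e-25 N^2/Hz
Step 2: F_noise = sqrt(1.1024e-25)
F_noise = 3.32e-13 N/sqrt(Hz)


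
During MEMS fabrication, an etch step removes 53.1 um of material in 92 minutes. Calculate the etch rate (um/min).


Step 1: Etch rate = depth / time
Step 2: rate = 53.1 / 92
rate = 0.577 um/min


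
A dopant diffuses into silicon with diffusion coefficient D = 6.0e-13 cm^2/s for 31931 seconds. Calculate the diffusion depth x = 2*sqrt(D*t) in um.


Step 1: Compute D*t = 6.0e-13 * 31931 = 1.91586e-08 cm^2
Step 2: sqrt(D*t) = 1.38415e-04 cm
Step 3: x = 2 * 1.38415e-04 cm = 2.7683e-04 cm
Step 4: Convert to um (1 cm = 1e4 um): x = 2.768 um


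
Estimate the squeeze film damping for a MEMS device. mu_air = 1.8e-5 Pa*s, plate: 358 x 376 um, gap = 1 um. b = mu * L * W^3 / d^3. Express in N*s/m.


Step 1: Convert to SI.
L = 358e-6 m, W = 376e-6 m, d = 1e-6 m
Step 2: W^3 = (376e-6)^3 = 5.32e-11 m^3
Step 3: d^3 = (1e-6)^3 = 1.00e-18 m^3
Step 4: b = 1.8e-5 * 358e-6 * 5.32e-11 / 1.00e-18
b = 3.43e-01 N*s/m


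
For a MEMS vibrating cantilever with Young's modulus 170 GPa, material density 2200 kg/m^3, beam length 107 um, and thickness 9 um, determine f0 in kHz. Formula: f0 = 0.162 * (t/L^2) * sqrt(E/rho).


Step 1: Convert units to SI.
t_SI = 9e-6 m, L_SI = 107e-6 m
Step 2: Calculate sqrt(E/rho).
sqrt(170e9 / 2200) = 8790.49 m/s
Step 3: Compute f0.
f0 = 0.162 * 9e-6 / (107e-6)^2 * 8790.49 = 1119445.8 Hz = 1119.45 kHz


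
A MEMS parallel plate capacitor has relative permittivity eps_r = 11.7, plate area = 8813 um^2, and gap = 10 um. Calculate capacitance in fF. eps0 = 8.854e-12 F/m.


Step 1: Convert area to m^2: A = 8813e-12 m^2
Step 2: Convert gap to m: d = 10e-6 m
Step 3: C = eps0 * eps_r * A / d
C = 8.854e-12 * 11.7 * 8813e-12 / 10e-6
Step 4: Convert to fF (multiply by 1e15).
C = 91.3 fF


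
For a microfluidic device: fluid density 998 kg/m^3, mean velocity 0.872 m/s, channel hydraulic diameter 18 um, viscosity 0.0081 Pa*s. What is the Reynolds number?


Step 1: Convert Dh to meters: Dh = 18e-6 m
Step 2: Re = rho * v * Dh / mu
Re = 998 * 0.872 * 18e-6 / 0.0081
Re = 1.934


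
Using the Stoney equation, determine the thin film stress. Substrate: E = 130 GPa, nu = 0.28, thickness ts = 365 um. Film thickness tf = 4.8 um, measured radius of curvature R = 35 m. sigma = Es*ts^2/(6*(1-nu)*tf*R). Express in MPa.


Step 1: Compute numerator: Es * ts^2 = 130 * 365^2 = 17319250 (GPa*um^2)
Step 2: Compute denominator (R in um): 6*(1-nu)*tf*R = 6*0.72*4.8*35e6 = 725760000.0 (um^2)
Step 3: sigma (GPa) = 17319250 / 725760000.0 = 2.3864e-02 GPa
Step 4: Convert to MPa (x1000): sigma = 23.9 MPa


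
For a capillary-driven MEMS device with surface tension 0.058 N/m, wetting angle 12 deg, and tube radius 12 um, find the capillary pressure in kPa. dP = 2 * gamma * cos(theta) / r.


Step 1: cos(12 deg) = 0.9781
Step 2: Convert r to m: r = 12e-6 m
Step 3: dP = 2 * 0.058 * 0.9781 / 12e-6 = 9455.0 Pa
Step 4: Convert Pa to kPa (divide by 1000).
dP = 9.46 kPa


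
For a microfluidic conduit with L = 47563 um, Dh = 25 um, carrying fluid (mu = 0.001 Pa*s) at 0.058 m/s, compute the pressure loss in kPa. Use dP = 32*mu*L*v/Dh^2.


Step 1: Convert to SI: L = 47563e-6 m, Dh = 25e-6 m
Step 2: dP = 32 * 0.001 * 47563e-6 * 0.058 / (25e-6)^2
Step 3: dP = 141243.08 Pa
Step 4: Convert to kPa: dP = 141.24 kPa


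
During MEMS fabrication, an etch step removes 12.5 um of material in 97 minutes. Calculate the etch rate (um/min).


Step 1: Etch rate = depth / time
Step 2: rate = 12.5 / 97
rate = 0.129 um/min


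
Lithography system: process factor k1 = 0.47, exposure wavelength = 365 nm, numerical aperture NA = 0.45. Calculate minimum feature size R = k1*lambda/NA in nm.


Step 1: Identify values: k1 = 0.47, lambda = 365 nm, NA = 0.45
Step 2: R = k1 * lambda / NA
R = 0.47 * 365 / 0.45
R = 381.2 nm


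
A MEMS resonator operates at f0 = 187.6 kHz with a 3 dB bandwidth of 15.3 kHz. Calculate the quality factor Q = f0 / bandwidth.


Step 1: Q = f0 / bandwidth
Step 2: Q = 187.6 / 15.3
Q = 12.3


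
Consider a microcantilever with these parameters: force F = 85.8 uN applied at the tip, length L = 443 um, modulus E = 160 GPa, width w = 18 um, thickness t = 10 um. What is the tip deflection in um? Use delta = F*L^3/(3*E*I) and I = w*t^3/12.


Step 1: Calculate the second moment of area.
I = w * t^3 / 12 = 18 * 10^3 / 12 = 1500.0 um^4
Step 2: Convert E to consistent units (1 GPa = 1000 uN/um^2).
E = 160 GPa = 160000 uN/um^2
Step 3: Calculate tip deflection.
delta = F * L^3 / (3 * E * I)
delta = 85.8 * 443^3 / (3 * 160000 * 1500.0)
delta = 10.3601 um


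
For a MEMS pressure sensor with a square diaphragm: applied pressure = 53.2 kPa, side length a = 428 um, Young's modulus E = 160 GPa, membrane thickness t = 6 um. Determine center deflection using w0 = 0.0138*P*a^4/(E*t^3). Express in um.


Step 1: Convert pressure to compatible units (E is in GPa, so P in GPa).
P = 53.2 kPa = 53.2e-6 GPa
Step 2: Compute numerator: 0.0138 * P * a^4.
a^4 = 428^4 = 33556377856
numerator = 0.0138 * 53.2e-6 * 33556377856 = 2.46358e+04
Step 3: Compute denominator: E * t^3 = 160 * 6^3 = 34560
Step 4: w0 = numerator / denominator = 2.46358e+04 / 34560 = 0.7128 um


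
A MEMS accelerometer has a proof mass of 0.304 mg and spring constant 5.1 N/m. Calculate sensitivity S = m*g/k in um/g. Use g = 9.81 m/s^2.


Step 1: Convert mass: m = 0.304 mg = 3.04e-07 kg
Step 2: S = m * g / k = 3.04e-07 * 9.81 / 5.1
Step 3: S = 5.85e-07 m/g
Step 4: Convert to um/g: S = 0.585 um/g


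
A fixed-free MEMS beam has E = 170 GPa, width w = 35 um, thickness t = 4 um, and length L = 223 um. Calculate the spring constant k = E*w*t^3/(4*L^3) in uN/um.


Step 1: Convert E to consistent units (1 GPa = 1000 uN/um^2).
E = 170 GPa = 170000 uN/um^2
Step 2: Compute t^3 = 4^3 = 64
Step 3: Compute L^3 = 223^3 = 11089567
Step 4: k = 170000 * 35 * 64 / (4 * 11089567)
k = 8.5846 uN/um


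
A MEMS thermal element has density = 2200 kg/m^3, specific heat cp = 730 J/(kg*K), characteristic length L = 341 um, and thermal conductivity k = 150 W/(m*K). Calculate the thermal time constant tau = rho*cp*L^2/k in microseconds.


Step 1: Convert L to m: L = 341e-6 m
Step 2: L^2 = (341e-6)^2 = 1.16281e-07 m^2
Step 3: tau = 2200 * 730 * 1.16281e-07 / 150 = 1.24498191e-03 s
Step 4: Convert to microseconds (multiply by 1e6).
tau = 1244.982 us


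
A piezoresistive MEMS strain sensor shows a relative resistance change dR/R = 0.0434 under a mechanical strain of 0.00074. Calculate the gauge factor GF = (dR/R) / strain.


Step 1: Identify values.
dR/R = 0.0434, strain = 0.00074
Step 2: GF = (dR/R) / strain = 0.0434 / 0.00074
GF = 58.6


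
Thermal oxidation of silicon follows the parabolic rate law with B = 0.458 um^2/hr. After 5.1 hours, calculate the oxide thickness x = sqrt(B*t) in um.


Step 1: Compute B*t = 0.458 * 5.1 = 2.3358
Step 2: x = sqrt(2.3358)
x = 1.528 um


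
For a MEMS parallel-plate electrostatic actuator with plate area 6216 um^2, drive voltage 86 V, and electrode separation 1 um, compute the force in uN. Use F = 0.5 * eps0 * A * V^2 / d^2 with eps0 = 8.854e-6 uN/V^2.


Step 1: Identify parameters.
eps0 = 8.854e-6 uN/V^2, A = 6216 um^2, V = 86 V, d = 1 um
Step 2: Compute V^2 = 86^2 = 7396
Step 3: Compute d^2 = 1^2 = 1
Step 4: F = 0.5 * 8.854e-6 * 6216 * 7396 / 1
F = 203.525 uN


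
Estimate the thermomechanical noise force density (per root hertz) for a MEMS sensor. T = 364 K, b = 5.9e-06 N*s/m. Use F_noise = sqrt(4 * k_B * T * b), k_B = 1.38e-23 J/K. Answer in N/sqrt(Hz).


Step 1: Compute 4 * k_B * T * b
= 4 * 1.38e-23 * 364 * 5.9e-06
= 1.1855e-25 N^2/Hz
Step 2: F_noise = sqrt(1.1855e-25)
F_noise = 3.44e-13 N/sqrt(Hz)


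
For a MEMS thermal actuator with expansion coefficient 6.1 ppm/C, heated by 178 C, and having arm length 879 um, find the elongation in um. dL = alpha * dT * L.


Step 1: Convert CTE: alpha = 6.1 ppm/C = 6.1e-6 /C
Step 2: dL = 6.1e-6 * 178 * 879
dL = 0.9544 um


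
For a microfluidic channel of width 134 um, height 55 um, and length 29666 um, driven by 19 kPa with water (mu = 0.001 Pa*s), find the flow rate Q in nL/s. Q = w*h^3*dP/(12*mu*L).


Step 1: Convert all dimensions to SI (meters).
w = 134e-6 m, h = 55e-6 m, L = 29666e-6 m, dP = 19e3 Pa
Step 2: Q = w * h^3 * dP / (12 * mu * L)
Q = 134e-6 * (55e-6)^3 * 19e3 / (12 * 0.001 * 29666e-6) = 1.1898884e-09 m^3/s
Step 3: Convert Q from m^3/s to nL/s (1 m^3 = 1e12 nL, so multiply by 1e12).
Q = 1189.888 nL/s


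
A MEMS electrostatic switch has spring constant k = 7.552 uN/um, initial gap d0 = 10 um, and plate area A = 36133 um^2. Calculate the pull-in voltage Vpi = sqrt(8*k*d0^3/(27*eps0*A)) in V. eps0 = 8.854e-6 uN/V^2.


Step 1: Compute numerator: 8 * k * d0^3 = 8 * 7.552 * 10^3 = 60416.0
Step 2: Compute denominator: 27 * eps0 * A = 27 * 8.854e-6 * 36133 = 8.637883
Step 3: Vpi = sqrt(60416.0 / 8.637883)
Vpi = 83.63 V


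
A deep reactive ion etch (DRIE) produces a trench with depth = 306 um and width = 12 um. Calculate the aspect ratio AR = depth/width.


Step 1: AR = depth / width
Step 2: AR = 306 / 12
AR = 25.5


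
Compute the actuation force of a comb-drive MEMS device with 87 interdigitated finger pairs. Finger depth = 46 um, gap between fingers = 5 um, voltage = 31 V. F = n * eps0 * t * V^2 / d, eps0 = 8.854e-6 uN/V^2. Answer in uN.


Step 1: Parameters: n=87, eps0=8.854e-6 uN/V^2, t=46 um, V=31 V, d=5 um
Step 2: V^2 = 961
Step 3: F = 87 * 8.854e-6 * 46 * 961 / 5
F = 6.81 uN


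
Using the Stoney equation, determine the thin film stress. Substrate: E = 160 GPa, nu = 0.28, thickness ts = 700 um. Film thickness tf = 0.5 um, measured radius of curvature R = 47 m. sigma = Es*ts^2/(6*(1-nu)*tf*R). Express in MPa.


Step 1: Compute numerator: Es * ts^2 = 160 * 700^2 = 78400000 (GPa*um^2)
Step 2: Compute denominator (R in um): 6*(1-nu)*tf*R = 6*0.72*0.5*47e6 = 101520000.0 (um^2)
Step 3: sigma (GPa) = 78400000 / 101520000.0 = 7.72262e-01 GPa
Step 4: Convert to MPa (x1000): sigma = 772.3 MPa


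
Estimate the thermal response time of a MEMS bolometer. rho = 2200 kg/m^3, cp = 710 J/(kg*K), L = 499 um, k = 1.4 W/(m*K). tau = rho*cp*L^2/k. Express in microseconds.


Step 1: Convert L to m: L = 499e-6 m
Step 2: L^2 = (499e-6)^2 = 2.49001e-07 m^2
Step 3: tau = 2200 * 710 * 2.49001e-07 / 1.4 = 2.7781397286e-01 s
Step 4: Convert to microseconds (multiply by 1e6).
tau = 277813.973 us


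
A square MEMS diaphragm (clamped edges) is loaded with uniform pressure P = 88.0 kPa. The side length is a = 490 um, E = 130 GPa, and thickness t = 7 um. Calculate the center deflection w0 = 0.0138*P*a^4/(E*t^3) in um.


Step 1: Convert pressure to compatible units (E is in GPa, so P in GPa).
P = 88.0 kPa = 88.0e-6 GPa
Step 2: Compute numerator: 0.0138 * P * a^4.
a^4 = 490^4 = 57648010000
numerator = 0.0138 * 88.0e-6 * 57648010000 = 7.0008e+04
Step 3: Compute denominator: E * t^3 = 130 * 7^3 = 44590
Step 4: w0 = numerator / denominator = 7.0008e+04 / 44590 = 1.57 um


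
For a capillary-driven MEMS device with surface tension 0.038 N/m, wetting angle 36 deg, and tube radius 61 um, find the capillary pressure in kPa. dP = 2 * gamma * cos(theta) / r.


Step 1: cos(36 deg) = 0.809
Step 2: Convert r to m: r = 61e-6 m
Step 3: dP = 2 * 0.038 * 0.809 / 61e-6 = 1007.9 Pa
Step 4: Convert Pa to kPa (divide by 1000).
dP = 1.01 kPa


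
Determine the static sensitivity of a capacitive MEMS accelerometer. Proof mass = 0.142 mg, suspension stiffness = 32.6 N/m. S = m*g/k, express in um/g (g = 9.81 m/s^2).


Step 1: Convert mass: m = 0.142 mg = 1.42e-07 kg
Step 2: S = m * g / k = 1.42e-07 * 9.81 / 32.6
Step 3: S = 4.27e-08 m/g
Step 4: Convert to um/g: S = 0.043 um/g


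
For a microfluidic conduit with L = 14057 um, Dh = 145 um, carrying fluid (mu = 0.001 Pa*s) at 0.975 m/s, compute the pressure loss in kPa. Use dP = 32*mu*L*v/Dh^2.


Step 1: Convert to SI: L = 14057e-6 m, Dh = 145e-6 m
Step 2: dP = 32 * 0.001 * 14057e-6 * 0.975 / (145e-6)^2
Step 3: dP = 20859.85 Pa
Step 4: Convert to kPa: dP = 20.86 kPa


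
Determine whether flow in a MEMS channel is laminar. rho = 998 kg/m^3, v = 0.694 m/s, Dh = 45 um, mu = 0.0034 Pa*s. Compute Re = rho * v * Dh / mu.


Step 1: Convert Dh to meters: Dh = 45e-6 m
Step 2: Re = rho * v * Dh / mu
Re = 998 * 0.694 * 45e-6 / 0.0034
Re = 9.167
Since Re = 9.167 is below ~2300, the flow is laminar.


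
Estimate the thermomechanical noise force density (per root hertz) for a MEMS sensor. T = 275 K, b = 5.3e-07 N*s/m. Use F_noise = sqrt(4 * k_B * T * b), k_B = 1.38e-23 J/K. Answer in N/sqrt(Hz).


Step 1: Compute 4 * k_B * T * b
= 4 * 1.38e-23 * 275 * 5.3e-07
= 8.0454e-27 N^2/Hz
Step 2: F_noise = sqrt(8.0454e-27)
F_noise = 8.97e-14 N/sqrt(Hz)


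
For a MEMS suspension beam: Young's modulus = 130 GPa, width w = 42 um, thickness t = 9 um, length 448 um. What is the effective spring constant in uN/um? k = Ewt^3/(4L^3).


Step 1: Convert E to consistent units (1 GPa = 1000 uN/um^2).
E = 130 GPa = 130000 uN/um^2
Step 2: Compute t^3 = 9^3 = 729
Step 3: Compute L^3 = 448^3 = 89915392
Step 4: k = 130000 * 42 * 729 / (4 * 89915392)
k = 11.0669 uN/um


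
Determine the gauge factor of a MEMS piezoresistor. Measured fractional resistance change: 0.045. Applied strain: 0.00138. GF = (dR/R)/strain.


Step 1: Identify values.
dR/R = 0.045, strain = 0.00138
Step 2: GF = (dR/R) / strain = 0.045 / 0.00138
GF = 32.6


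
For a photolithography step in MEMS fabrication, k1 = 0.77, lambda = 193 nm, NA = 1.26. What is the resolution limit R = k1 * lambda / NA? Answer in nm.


Step 1: Identify values: k1 = 0.77, lambda = 193 nm, NA = 1.26
Step 2: R = k1 * lambda / NA
R = 0.77 * 193 / 1.26
R = 117.9 nm


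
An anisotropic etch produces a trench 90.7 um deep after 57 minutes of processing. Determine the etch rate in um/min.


Step 1: Etch rate = depth / time
Step 2: rate = 90.7 / 57
rate = 1.591 um/min


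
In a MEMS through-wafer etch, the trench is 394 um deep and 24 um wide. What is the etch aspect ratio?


Step 1: AR = depth / width
Step 2: AR = 394 / 24
AR = 16.4


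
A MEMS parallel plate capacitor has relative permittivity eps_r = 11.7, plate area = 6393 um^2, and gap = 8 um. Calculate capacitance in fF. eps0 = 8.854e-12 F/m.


Step 1: Convert area to m^2: A = 6393e-12 m^2
Step 2: Convert gap to m: d = 8e-6 m
Step 3: C = eps0 * eps_r * A / d
C = 8.854e-12 * 11.7 * 6393e-12 / 8e-6
Step 4: Convert to fF (multiply by 1e15).
C = 82.78 fF


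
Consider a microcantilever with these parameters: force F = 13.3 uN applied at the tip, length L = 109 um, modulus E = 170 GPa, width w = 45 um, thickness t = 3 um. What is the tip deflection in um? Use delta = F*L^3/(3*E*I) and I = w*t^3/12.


Step 1: Calculate the second moment of area.
I = w * t^3 / 12 = 45 * 3^3 / 12 = 101.25 um^4
Step 2: Convert E to consistent units (1 GPa = 1000 uN/um^2).
E = 170 GPa = 170000 uN/um^2
Step 3: Calculate tip deflection.
delta = F * L^3 / (3 * E * I)
delta = 13.3 * 109^3 / (3 * 170000 * 101.25)
delta = 0.3336 um
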